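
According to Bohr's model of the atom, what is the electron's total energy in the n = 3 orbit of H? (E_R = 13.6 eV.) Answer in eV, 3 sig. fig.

-1.51 eV

E_n = −E_R·Z²/n² = −13.6 × 1²/3² = -1.51 eV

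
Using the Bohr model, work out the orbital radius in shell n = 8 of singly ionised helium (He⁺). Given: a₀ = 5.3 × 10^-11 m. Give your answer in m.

r_n = n²a₀/Z = 8² × 5.3 × 10^-11 / 2
    = 64 × 5.3 × 10^-11 / 2 = 1.7 × 10^-9 m

1.7 × 10^-9 m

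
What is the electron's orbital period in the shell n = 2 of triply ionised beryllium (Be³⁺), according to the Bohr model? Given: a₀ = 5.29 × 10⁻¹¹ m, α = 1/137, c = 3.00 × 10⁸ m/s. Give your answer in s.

r = n²a₀/Z = 2²·5.29 × 10⁻¹¹/4 = 5.29 × 10⁻¹¹ m
v = Zαc/n = 4·0.00730·3.00 × 10⁸/2 = 4.38 × 10⁶ m/s
T = 2πr/v = 7.59 × 10⁻¹⁷ s

7.59 × 10⁻¹⁷ s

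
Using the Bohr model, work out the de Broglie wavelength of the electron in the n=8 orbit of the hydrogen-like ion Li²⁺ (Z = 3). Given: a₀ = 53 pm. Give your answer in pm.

The Bohr quantisation condition is nλ = 2πr_n.
r_n = n²a₀/Z = 1100 pm
λ = 2πr_n/n = 2π·1100/8 = 890 pm

890 pm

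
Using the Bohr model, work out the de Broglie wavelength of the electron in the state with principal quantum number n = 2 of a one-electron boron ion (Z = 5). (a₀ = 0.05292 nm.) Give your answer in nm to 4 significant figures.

The Bohr quantisation condition is nλ = 2πr_n.
r_n = n²a₀/Z = 0.04234 nm
λ = 2πr_n/n = 2π·0.04234/2 = 0.1330 nm

0.1330 nm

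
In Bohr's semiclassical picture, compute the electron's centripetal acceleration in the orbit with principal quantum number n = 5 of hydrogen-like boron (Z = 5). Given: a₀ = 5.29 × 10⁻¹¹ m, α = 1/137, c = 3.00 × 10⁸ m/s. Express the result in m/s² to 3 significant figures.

1.81 × 10²² m/s²

r = n²a₀/Z = 2.64 × 10⁻¹⁰ m, v = Zαc/n = 2.19 × 10⁶ m/s
a = v²/r = (2.19 × 10⁶)² / 2.64 × 10⁻¹⁰ = 1.81 × 10²² m/s²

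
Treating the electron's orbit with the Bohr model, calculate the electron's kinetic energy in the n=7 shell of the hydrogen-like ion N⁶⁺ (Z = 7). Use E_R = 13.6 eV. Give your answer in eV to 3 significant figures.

13.6 eV

For a Coulomb orbit the virial theorem gives K = −E_n.
E_n = −E_R·Z²/n², so K = E_R·Z²/n² = 13.6 × 7²/7² = 13.6 eV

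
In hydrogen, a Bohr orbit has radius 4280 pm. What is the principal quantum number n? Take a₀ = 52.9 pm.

r_n = n²a₀/Z ⇒ n² = rZ/a₀ = 4280 × 1 / 52.9 ≈ 80.91
n = 9

9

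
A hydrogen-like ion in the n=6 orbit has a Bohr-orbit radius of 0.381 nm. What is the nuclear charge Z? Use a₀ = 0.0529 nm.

r_n = n²a₀/Z ⇒ Z = n²a₀/r = 6² × 0.0529 / 0.381 ≈ 5.00
Z = 5

5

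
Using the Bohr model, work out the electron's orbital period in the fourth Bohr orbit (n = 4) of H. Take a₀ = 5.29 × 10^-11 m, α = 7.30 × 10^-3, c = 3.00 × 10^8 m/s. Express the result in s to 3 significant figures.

r = n²a₀/Z = 4²·5.29 × 10^-11/1 = 8.46 × 10^-10 m
v = Zαc/n = 1·0.00730·3.00 × 10^8/4 = 5.47 × 10^5 m/s
T = 2πr/v = 9.71 × 10^-15 s

9.71 × 10^-15 s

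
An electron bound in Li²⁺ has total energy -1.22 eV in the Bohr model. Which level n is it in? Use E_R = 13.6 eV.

10

E_n = −E_R Z²/n² ⇒ n² = E_R Z²/(−E_n) = 13.6 × 3² / 1.22 ≈ 100.33
n = 10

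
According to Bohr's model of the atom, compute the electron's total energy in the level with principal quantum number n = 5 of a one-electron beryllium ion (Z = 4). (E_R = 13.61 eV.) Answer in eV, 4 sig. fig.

-8.710 eV

E_n = −E_R·Z²/n² = −13.61 × 4²/5² = -8.710 eV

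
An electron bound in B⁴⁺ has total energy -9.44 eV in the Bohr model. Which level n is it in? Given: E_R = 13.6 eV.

E_n = −E_R Z²/n² ⇒ n² = E_R Z²/(−E_n) = 13.6 × 5² / 9.44 ≈ 36.02
n = 6

6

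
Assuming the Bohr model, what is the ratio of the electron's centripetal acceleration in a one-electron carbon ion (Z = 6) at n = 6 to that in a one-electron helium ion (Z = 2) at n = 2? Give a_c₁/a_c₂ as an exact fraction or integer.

1/3

a_c ∝ Z^3 · n^-4
a_c₁/a_c₂ = (6/2)^3 · (6/2)^-4 = 1/3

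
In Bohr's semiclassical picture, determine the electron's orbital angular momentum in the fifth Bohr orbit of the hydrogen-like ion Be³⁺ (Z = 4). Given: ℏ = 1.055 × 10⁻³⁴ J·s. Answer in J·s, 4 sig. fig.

5.275 × 10⁻³⁴ J·s

L_n = nℏ = 5 × 1.055 × 10⁻³⁴ = 5.275 × 10⁻³⁴ J·s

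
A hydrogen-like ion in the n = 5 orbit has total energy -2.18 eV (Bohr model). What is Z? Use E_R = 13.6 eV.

E_n = −E_R Z²/n² ⇒ Z² = −E_n n²/E_R = 2.18 × 5² / 13.6 ≈ 4.01
Z = 2

2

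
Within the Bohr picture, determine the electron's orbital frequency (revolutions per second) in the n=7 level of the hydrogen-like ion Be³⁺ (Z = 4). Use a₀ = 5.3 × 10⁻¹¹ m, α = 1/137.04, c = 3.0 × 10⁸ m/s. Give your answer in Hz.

r = n²a₀/Z = 6.5 × 10⁻¹⁰ m, v = Zαc/n = 1.3 × 10⁶ m/s
f = v/(2πr) = 3.1 × 10¹⁴ Hz

3.1 × 10¹⁴ Hz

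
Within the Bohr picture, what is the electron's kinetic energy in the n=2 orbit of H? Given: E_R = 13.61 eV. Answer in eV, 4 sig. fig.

For a Coulomb orbit the virial theorem gives K = −E_n.
E_n = −E_R·Z²/n², so K = E_R·Z²/n² = 13.61 × 1²/2² = 3.402 eV

3.402 eV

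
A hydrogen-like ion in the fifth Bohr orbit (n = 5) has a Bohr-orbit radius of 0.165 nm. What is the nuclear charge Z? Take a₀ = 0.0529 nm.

r_n = n²a₀/Z ⇒ Z = n²a₀/r = 5² × 0.0529 / 0.165 ≈ 8.02
Z = 8

8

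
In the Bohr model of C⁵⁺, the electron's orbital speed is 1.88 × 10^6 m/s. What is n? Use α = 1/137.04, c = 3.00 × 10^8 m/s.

7

v_n = Zαc/n ⇒ n = Zαc/v = 6 × 0.00730 × 3.00 × 10^8 / 1.88 × 10^6 ≈ 6.99
n = 7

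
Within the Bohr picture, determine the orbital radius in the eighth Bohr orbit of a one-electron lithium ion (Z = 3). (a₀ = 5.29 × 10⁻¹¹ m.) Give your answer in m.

r_n = n²a₀/Z = 8² × 5.29 × 10⁻¹¹ / 3
    = 64 × 5.29 × 10⁻¹¹ / 3 = 1.13 × 10⁻⁹ m

1.13 × 10⁻⁹ m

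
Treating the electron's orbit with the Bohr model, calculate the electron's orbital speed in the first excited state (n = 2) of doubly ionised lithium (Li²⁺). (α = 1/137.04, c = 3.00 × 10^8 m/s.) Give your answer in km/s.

3280 km/s

v_n = Zαc/n = 3 × 0.00730 × 3.00 × 10^8 / 2
    = 3280 km/s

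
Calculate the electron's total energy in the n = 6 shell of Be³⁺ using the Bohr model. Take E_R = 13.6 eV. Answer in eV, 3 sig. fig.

E_n = −E_R·Z²/n² = −13.6 × 4²/6² = -6.04 eV

-6.04 eV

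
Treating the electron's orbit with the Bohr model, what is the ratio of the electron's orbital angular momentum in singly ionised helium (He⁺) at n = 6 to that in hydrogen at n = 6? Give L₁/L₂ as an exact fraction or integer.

L = nℏ is independent of Z.
L₁/L₂ = n₁/n₂ = 6/6 = 1

1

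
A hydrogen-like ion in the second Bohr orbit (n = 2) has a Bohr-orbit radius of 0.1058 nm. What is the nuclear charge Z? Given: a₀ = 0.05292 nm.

r_n = n²a₀/Z ⇒ Z = n²a₀/r = 2² × 0.05292 / 0.1058 ≈ 2.00
Z = 2

2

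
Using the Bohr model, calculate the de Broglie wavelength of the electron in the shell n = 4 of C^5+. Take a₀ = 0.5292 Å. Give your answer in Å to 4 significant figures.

2.217 Å

The Bohr quantisation condition is nλ = 2πr_n.
r_n = n²a₀/Z = 1.411 Å
λ = 2πr_n/n = 2π·1.411/4 = 2.217 Å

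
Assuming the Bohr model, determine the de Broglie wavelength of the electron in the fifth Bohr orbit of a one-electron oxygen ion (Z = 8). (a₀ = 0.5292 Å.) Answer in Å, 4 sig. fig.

2.078 Å

The Bohr quantisation condition is nλ = 2πr_n.
r_n = n²a₀/Z = 1.654 Å
λ = 2πr_n/n = 2π·1.654/5 = 2.078 Å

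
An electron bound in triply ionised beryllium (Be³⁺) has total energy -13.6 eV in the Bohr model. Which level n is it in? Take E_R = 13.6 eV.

4

E_n = −E_R Z²/n² ⇒ n² = E_R Z²/(−E_n) = 13.6 × 4² / 13.6 ≈ 16.00
n = 4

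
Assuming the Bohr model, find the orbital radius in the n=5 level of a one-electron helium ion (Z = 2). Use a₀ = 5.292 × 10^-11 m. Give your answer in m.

r_n = n²a₀/Z = 5² × 5.292 × 10^-11 / 2
    = 25 × 5.292 × 10^-11 / 2 = 6.615 × 10^-10 m

6.615 × 10^-10 m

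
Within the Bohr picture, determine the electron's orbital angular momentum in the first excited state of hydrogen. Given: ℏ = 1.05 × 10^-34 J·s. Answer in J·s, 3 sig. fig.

L_n = nℏ = 2 × 1.05 × 10^-34 = 2.10 × 10^-34 J·s

2.10 × 10^-34 J·s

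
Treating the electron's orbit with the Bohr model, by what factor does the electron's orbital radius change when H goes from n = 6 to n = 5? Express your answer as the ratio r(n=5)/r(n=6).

25/36

r ∝ Z^-1 · n^2; with Z fixed, r ∝ n^2.
r(n=5)/r(n=6) = (5/6)^2 = 25/36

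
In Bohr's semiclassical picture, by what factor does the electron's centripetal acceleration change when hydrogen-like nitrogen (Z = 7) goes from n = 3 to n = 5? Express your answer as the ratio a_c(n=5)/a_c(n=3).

81/625

a_c ∝ Z^3 · n^-4; with Z fixed, a_c ∝ n^-4.
a_c(n=5)/a_c(n=3) = (5/3)^-4 = 81/625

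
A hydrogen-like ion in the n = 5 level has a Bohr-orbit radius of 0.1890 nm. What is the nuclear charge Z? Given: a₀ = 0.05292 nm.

r_n = n²a₀/Z ⇒ Z = n²a₀/r = 5² × 0.05292 / 0.1890 ≈ 7.00
Z = 7

7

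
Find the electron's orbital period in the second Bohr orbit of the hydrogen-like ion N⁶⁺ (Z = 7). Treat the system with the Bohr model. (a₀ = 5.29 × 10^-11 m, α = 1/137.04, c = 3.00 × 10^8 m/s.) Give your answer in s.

r = n²a₀/Z = 2²·5.29 × 10^-11/7 = 3.02 × 10^-11 m
v = Zαc/n = 7·0.00730·3.00 × 10^8/2 = 7.66 × 10^6 m/s
T = 2πr/v = 2.48 × 10^-17 s

2.48 × 10^-17 s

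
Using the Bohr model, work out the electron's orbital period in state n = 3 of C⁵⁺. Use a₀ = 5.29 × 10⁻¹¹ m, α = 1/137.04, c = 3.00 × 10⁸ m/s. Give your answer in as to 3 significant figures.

114 as

r = n²a₀/Z = 3²·5.29 × 10⁻¹¹/6 = 7.94 × 10⁻¹¹ m
v = Zαc/n = 6·0.00730·3.00 × 10⁸/3 = 4.38 × 10⁶ m/s
T = 2πr/v = 1.14 × 10⁻¹⁶ s = 114 as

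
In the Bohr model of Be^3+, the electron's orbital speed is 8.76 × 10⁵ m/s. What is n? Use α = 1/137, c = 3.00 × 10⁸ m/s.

10

v_n = Zαc/n ⇒ n = Zαc/v = 4 × 0.00730 × 3.00 × 10⁸ / 8.76 × 10⁵ ≈ 10.00
n = 10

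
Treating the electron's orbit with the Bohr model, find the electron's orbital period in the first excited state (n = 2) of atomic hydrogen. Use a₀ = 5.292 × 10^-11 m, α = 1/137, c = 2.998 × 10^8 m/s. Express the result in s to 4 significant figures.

r = n²a₀/Z = 2²·5.292 × 10^-11/1 = 2.117 × 10^-10 m
v = Zαc/n = 1·0.007299·2.998 × 10^8/2 = 1.094 × 10^6 m/s
T = 2πr/v = 1.216 × 10^-15 s

1.216 × 10^-15 s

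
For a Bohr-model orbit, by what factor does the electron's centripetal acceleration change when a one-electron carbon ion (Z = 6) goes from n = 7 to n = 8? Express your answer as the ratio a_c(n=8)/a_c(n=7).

a_c ∝ Z^3 · n^-4; with Z fixed, a_c ∝ n^-4.
a_c(n=8)/a_c(n=7) = (8/7)^-4 = 2401/4096

2401/4096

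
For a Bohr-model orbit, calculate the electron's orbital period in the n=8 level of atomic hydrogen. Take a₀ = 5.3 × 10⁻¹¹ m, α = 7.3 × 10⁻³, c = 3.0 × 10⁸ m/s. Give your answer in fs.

78 fs

r = n²a₀/Z = 8²·5.3 × 10⁻¹¹/1 = 3.4 × 10⁻⁹ m
v = Zαc/n = 1·0.0073·3.0 × 10⁸/8 = 2.7 × 10⁵ m/s
T = 2πr/v = 7.8 × 10⁻¹⁴ s = 78 fs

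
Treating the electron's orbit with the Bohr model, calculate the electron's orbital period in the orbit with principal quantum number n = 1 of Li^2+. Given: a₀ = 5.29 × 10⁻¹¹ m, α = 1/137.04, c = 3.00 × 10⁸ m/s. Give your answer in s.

r = n²a₀/Z = 1²·5.29 × 10⁻¹¹/3 = 1.76 × 10⁻¹¹ m
v = Zαc/n = 3·0.00730·3.00 × 10⁸/1 = 6.57 × 10⁶ m/s
T = 2πr/v = 1.69 × 10⁻¹⁷ s

1.69 × 10⁻¹⁷ s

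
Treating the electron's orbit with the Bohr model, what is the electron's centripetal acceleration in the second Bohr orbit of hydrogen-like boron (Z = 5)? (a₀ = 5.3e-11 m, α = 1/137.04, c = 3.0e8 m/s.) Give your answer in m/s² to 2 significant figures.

r = n²a₀/Z = 4.2e-11 m, v = Zαc/n = 5.5e6 m/s
a = v²/r = (5.5e6)² / 4.2e-11 = 7.1e23 m/s²

7.1e23 m/s²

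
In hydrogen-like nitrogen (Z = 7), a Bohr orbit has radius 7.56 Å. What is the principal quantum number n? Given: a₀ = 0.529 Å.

r_n = n²a₀/Z ⇒ n² = rZ/a₀ = 7.56 × 7 / 0.529 ≈ 100.04
n = 10

10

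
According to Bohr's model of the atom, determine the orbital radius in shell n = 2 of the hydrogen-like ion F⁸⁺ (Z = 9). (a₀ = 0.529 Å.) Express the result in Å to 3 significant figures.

0.235 Å

r_n = n²a₀/Z = 2² × 0.529 / 9
    = 4 × 0.529 / 9 = 0.235 Å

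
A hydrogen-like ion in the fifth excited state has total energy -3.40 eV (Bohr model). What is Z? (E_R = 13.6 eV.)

E_n = −E_R Z²/n² ⇒ Z² = −E_n n²/E_R = 3.40 × 6² / 13.6 ≈ 9.00
Z = 3

3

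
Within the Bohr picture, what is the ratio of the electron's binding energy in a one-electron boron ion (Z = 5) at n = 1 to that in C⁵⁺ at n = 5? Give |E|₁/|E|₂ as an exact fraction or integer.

|E| ∝ Z^2 · n^-2
|E|₁/|E|₂ = (5/6)^2 · (1/5)^-2 = 625/36

625/36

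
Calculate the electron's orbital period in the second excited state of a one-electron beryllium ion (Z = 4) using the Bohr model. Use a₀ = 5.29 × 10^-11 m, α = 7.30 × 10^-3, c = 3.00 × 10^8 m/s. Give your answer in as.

r = n²a₀/Z = 3²·5.29 × 10^-11/4 = 1.19 × 10^-10 m
v = Zαc/n = 4·0.00730·3.00 × 10^8/3 = 2.92 × 10^6 m/s
T = 2πr/v = 2.56 × 10^-16 s = 256 as

256 as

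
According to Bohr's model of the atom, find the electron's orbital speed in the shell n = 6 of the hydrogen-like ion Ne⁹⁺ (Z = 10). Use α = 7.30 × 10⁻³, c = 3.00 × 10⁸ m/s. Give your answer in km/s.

v_n = Zαc/n = 10 × 0.00730 × 3.00 × 10⁸ / 6
    = 3650 km/s

3650 km/s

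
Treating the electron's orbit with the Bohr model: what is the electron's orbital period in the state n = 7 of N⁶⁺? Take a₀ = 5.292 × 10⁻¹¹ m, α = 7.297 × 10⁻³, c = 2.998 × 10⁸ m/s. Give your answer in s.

1.064 × 10⁻¹⁵ s

r = n²a₀/Z = 7²·5.292 × 10⁻¹¹/7 = 3.704 × 10⁻¹⁰ m
v = Zαc/n = 7·0.007297·2.998 × 10⁸/7 = 2.188 × 10⁶ m/s
T = 2πr/v = 1.064 × 10⁻¹⁵ s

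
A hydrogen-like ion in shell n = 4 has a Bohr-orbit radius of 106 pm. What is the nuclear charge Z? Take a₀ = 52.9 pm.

8

r_n = n²a₀/Z ⇒ Z = n²a₀/r = 4² × 52.9 / 106 ≈ 7.98
Z = 8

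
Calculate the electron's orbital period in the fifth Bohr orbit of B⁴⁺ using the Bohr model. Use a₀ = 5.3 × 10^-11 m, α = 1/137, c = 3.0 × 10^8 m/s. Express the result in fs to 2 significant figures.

0.76 fs

r = n²a₀/Z = 5²·5.3 × 10^-11/5 = 2.6 × 10^-10 m
v = Zαc/n = 5·0.0073·3.0 × 10^8/5 = 2.2 × 10^6 m/s
T = 2πr/v = 7.6 × 10^-16 s = 0.76 fs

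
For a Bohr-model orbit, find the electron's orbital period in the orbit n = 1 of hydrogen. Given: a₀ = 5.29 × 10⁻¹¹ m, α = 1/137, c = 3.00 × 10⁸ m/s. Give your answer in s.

1.52 × 10⁻¹⁶ s

r = n²a₀/Z = 1²·5.29 × 10⁻¹¹/1 = 5.29 × 10⁻¹¹ m
v = Zαc/n = 1·0.00730·3.00 × 10⁸/1 = 2.19 × 10⁶ m/s
T = 2πr/v = 1.52 × 10⁻¹⁶ s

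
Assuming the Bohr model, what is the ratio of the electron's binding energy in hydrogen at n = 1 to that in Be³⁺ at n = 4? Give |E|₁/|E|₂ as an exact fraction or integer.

|E| ∝ Z^2 · n^-2
|E|₁/|E|₂ = (1/4)^2 · (1/4)^-2 = 1

1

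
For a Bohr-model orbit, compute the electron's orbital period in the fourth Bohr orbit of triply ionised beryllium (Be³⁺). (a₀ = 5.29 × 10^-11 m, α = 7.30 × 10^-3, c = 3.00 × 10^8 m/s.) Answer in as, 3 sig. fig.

607 as

r = n²a₀/Z = 4²·5.29 × 10^-11/4 = 2.12 × 10^-10 m
v = Zαc/n = 4·0.00730·3.00 × 10^8/4 = 2.19 × 10^6 m/s
T = 2πr/v = 6.07 × 10^-16 s = 607 as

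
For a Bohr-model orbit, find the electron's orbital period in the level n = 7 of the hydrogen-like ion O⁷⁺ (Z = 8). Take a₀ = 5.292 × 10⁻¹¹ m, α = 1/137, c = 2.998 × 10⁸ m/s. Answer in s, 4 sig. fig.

8.143 × 10⁻¹⁶ s

r = n²a₀/Z = 7²·5.292 × 10⁻¹¹/8 = 3.241 × 10⁻¹⁰ m
v = Zαc/n = 8·0.007299·2.998 × 10⁸/7 = 2.501 × 10⁶ m/s
T = 2πr/v = 8.143 × 10⁻¹⁶ s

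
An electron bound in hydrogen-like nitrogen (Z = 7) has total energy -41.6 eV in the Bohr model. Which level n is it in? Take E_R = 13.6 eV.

E_n = −E_R Z²/n² ⇒ n² = E_R Z²/(−E_n) = 13.6 × 7² / 41.6 ≈ 16.02
n = 4

4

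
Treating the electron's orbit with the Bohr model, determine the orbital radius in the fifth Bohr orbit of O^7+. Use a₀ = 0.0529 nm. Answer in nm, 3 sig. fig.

r_n = n²a₀/Z = 5² × 0.0529 / 8
    = 25 × 0.0529 / 8 = 0.165 nm

0.165 nm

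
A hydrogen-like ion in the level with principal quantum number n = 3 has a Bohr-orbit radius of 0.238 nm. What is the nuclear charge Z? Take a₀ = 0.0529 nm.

r_n = n²a₀/Z ⇒ Z = n²a₀/r = 3² × 0.0529 / 0.238 ≈ 2.00
Z = 2

2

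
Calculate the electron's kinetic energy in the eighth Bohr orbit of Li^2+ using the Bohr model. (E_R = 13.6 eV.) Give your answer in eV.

For a Coulomb orbit the virial theorem gives K = −E_n.
E_n = −E_R·Z²/n², so K = E_R·Z²/n² = 13.6 × 3²/8² = 1.91 eV

1.91 eV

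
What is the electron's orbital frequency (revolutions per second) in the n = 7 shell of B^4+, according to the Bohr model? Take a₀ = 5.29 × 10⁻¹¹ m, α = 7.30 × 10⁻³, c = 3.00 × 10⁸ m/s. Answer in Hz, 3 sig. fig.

r = n²a₀/Z = 5.18 × 10⁻¹⁰ m, v = Zαc/n = 1.56 × 10⁶ m/s
f = v/(2πr) = 4.80 × 10¹⁴ Hz

4.80 × 10¹⁴ Hz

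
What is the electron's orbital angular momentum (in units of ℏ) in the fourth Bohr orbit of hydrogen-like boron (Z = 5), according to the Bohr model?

4

L_n = nℏ, so L/ℏ = n = 4.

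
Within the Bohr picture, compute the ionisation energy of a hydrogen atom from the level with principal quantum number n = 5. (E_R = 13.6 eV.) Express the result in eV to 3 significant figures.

0.544 eV

E_n = −E_R·Z²/n² = −13.6 × 1²/5² eV = -0.544 eV
Ionisation energy = −E_n = 0.544 eV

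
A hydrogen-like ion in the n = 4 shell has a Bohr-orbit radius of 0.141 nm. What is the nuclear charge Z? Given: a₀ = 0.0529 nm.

6

r_n = n²a₀/Z ⇒ Z = n²a₀/r = 4² × 0.0529 / 0.141 ≈ 6.00
Z = 6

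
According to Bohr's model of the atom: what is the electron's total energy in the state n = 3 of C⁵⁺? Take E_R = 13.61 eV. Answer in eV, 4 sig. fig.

E_n = −E_R·Z²/n² = −13.61 × 6²/3² = -54.44 eV

-54.44 eV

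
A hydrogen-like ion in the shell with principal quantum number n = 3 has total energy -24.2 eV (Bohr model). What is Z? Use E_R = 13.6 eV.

E_n = −E_R Z²/n² ⇒ Z² = −E_n n²/E_R = 24.2 × 3² / 13.6 ≈ 16.01
Z = 4

4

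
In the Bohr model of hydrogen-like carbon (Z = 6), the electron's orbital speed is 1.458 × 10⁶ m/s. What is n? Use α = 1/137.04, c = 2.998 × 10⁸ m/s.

v_n = Zαc/n ⇒ n = Zαc/v = 6 × 0.007297 × 2.998 × 10⁸ / 1.458 × 10⁶ ≈ 9.00
n = 9

9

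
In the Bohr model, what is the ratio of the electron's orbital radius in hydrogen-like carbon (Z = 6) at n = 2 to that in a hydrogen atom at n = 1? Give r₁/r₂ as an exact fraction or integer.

2/3

r ∝ Z^-1 · n^2
r₁/r₂ = (6/1)^-1 · (2/1)^2 = 2/3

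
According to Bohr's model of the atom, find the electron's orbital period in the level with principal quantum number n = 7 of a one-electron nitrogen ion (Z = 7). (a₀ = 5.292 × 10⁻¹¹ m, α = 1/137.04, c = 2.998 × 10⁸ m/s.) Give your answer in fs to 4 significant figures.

r = n²a₀/Z = 7²·5.292 × 10⁻¹¹/7 = 3.704 × 10⁻¹⁰ m
v = Zαc/n = 7·0.007297·2.998 × 10⁸/7 = 2.188 × 10⁶ m/s
T = 2πr/v = 1.064 × 10⁻¹⁵ s = 1.064 fs

1.064 fs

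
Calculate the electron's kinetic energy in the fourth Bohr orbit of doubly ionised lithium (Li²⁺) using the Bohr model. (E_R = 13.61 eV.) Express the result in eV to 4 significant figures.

7.656 eV

For a Coulomb orbit the virial theorem gives K = −E_n.
E_n = −E_R·Z²/n², so K = E_R·Z²/n² = 13.61 × 3²/4² = 7.656 eV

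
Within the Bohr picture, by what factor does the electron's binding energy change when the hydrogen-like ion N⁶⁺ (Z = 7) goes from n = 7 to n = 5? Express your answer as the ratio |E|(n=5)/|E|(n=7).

|E| ∝ Z^2 · n^-2; with Z fixed, |E| ∝ n^-2.
|E|(n=5)/|E|(n=7) = (5/7)^-2 = 49/25

49/25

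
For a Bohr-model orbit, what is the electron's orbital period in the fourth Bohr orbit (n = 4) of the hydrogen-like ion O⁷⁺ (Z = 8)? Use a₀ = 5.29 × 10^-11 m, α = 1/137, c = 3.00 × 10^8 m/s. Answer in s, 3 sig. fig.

r = n²a₀/Z = 4²·5.29 × 10^-11/8 = 1.06 × 10^-10 m
v = Zαc/n = 8·0.00730·3.00 × 10^8/4 = 4.38 × 10^6 m/s
T = 2πr/v = 1.52 × 10^-16 s

1.52 × 10^-16 s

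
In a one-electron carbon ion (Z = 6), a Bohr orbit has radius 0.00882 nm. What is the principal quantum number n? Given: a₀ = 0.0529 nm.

1

r_n = n²a₀/Z ⇒ n² = rZ/a₀ = 0.00882 × 6 / 0.0529 ≈ 1.00
n = 1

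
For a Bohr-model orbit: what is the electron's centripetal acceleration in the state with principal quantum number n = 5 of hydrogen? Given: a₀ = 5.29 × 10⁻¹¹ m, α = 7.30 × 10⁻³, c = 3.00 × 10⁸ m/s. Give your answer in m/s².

r = n²a₀/Z = 1.32 × 10⁻⁹ m, v = Zαc/n = 4.38 × 10⁵ m/s
a = v²/r = (4.38 × 10⁵)² / 1.32 × 10⁻⁹ = 1.45 × 10²⁰ m/s²

1.45 × 10²⁰ m/s²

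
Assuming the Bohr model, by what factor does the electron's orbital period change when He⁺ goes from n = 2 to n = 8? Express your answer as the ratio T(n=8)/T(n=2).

64

T ∝ Z^-2 · n^3; with Z fixed, T ∝ n^3.
T(n=8)/T(n=2) = (8/2)^3 = 64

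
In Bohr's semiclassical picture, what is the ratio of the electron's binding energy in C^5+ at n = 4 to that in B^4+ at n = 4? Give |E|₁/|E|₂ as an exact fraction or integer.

36/25

|E| ∝ Z^2 · n^-2
|E|₁/|E|₂ = (6/5)^2 · (4/4)^-2 = 36/25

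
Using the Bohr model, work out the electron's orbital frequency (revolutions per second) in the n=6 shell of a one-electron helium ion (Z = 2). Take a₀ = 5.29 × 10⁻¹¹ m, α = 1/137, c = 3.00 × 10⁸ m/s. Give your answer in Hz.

1.22 × 10¹⁴ Hz

r = n²a₀/Z = 9.52 × 10⁻¹⁰ m, v = Zαc/n = 7.30 × 10⁵ m/s
f = v/(2πr) = 1.22 × 10¹⁴ Hz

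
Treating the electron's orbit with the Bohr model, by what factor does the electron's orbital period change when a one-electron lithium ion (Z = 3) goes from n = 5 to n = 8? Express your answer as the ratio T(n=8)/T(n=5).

T ∝ Z^-2 · n^3; with Z fixed, T ∝ n^3.
T(n=8)/T(n=5) = (8/5)^3 = 512/125

512/125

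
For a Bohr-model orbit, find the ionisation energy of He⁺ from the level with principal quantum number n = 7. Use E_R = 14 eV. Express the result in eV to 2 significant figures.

E_n = −E_R·Z²/n² = −14 × 2²/7² eV = -1.1 eV
Ionisation energy = −E_n = 1.1 eV

1.1 eV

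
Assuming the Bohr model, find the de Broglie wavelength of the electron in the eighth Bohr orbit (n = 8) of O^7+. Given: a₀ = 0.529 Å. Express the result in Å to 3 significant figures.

3.32 Å

The Bohr quantisation condition is nλ = 2πr_n.
r_n = n²a₀/Z = 4.23 Å
λ = 2πr_n/n = 2π·4.23/8 = 3.32 Å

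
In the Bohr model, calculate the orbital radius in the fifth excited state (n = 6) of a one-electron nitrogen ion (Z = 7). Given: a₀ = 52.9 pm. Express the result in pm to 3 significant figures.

272 pm

r_n = n²a₀/Z = 6² × 52.9 / 7
    = 36 × 52.9 / 7 = 272 pm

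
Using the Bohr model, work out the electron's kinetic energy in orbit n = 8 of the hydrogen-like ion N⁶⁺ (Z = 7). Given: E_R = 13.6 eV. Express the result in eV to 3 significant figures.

10.4 eV

For a Coulomb orbit the virial theorem gives K = −E_n.
E_n = −E_R·Z²/n², so K = E_R·Z²/n² = 13.6 × 7²/8² = 10.4 eV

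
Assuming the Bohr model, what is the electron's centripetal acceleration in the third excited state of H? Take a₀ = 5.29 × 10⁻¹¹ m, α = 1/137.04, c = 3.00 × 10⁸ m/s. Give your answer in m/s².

r = n²a₀/Z = 8.46 × 10⁻¹⁰ m, v = Zαc/n = 5.47 × 10⁵ m/s
a = v²/r = (5.47 × 10⁵)² / 8.46 × 10⁻¹⁰ = 3.54 × 10²⁰ m/s²

3.54 × 10²⁰ m/s²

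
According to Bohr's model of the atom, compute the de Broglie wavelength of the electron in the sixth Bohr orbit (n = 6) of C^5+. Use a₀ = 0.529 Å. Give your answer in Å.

3.32 Å

The Bohr quantisation condition is nλ = 2πr_n.
r_n = n²a₀/Z = 3.17 Å
λ = 2πr_n/n = 2π·3.17/6 = 3.32 Å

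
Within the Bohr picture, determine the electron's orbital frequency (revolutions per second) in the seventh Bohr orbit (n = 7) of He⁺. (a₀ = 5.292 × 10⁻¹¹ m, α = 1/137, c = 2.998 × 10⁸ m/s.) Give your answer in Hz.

7.675 × 10¹³ Hz

r = n²a₀/Z = 1.297 × 10⁻⁹ m, v = Zαc/n = 6.252 × 10⁵ m/s
f = v/(2πr) = 7.675 × 10¹³ Hz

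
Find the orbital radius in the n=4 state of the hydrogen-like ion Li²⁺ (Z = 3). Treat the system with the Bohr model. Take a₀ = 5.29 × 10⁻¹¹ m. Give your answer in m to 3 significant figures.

r_n = n²a₀/Z = 4² × 5.29 × 10⁻¹¹ / 3
    = 16 × 5.29 × 10⁻¹¹ / 3 = 2.82 × 10⁻¹⁰ m

2.82 × 10⁻¹⁰ m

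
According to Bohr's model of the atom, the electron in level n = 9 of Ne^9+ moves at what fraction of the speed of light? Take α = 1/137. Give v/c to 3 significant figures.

0.00811

v_n = Zαc/n, so v/c = Zα/n = 10 × 0.00730 / 9 = 0.00811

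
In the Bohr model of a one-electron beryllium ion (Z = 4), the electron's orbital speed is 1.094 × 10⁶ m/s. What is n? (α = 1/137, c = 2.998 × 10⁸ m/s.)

v_n = Zαc/n ⇒ n = Zαc/v = 4 × 0.007299 × 2.998 × 10⁸ / 1.094 × 10⁶ ≈ 8.00
n = 8

8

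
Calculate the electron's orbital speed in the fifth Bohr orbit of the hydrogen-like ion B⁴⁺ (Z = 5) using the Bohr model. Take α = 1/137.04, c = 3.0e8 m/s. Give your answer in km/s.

v_n = Zαc/n = 5 × 0.0073 × 3.0e8 / 5
    = 2200 km/s

2200 km/s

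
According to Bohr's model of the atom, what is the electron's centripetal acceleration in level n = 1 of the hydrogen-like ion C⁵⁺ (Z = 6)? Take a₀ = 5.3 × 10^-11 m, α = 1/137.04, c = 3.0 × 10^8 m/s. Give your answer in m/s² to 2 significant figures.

r = n²a₀/Z = 8.8 × 10^-12 m, v = Zαc/n = 1.3 × 10^7 m/s
a = v²/r = (1.3 × 10^7)² / 8.8 × 10^-12 = 2.0 × 10^25 m/s²

2.0 × 10^25 m/s²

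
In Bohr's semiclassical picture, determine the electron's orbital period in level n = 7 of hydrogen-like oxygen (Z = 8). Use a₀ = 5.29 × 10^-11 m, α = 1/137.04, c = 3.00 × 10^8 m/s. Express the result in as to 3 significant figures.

814 as

r = n²a₀/Z = 7²·5.29 × 10^-11/8 = 3.24 × 10^-10 m
v = Zαc/n = 8·0.00730·3.00 × 10^8/7 = 2.50 × 10^6 m/s
T = 2πr/v = 8.14 × 10^-16 s = 814 as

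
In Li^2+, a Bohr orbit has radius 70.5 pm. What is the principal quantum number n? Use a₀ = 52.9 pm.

r_n = n²a₀/Z ⇒ n² = rZ/a₀ = 70.5 × 3 / 52.9 ≈ 4.00
n = 2

2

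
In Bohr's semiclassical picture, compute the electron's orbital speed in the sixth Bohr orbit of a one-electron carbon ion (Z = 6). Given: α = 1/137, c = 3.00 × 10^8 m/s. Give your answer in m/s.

2.19 × 10^6 m/s

v_n = Zαc/n = 6 × 0.00730 × 3.00 × 10^8 / 6
    = 2.19 × 10^6 m/s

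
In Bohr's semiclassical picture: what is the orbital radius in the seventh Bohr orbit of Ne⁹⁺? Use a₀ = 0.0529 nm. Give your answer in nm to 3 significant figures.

r_n = n²a₀/Z = 7² × 0.0529 / 10
    = 49 × 0.0529 / 10 = 0.259 nm

0.259 nm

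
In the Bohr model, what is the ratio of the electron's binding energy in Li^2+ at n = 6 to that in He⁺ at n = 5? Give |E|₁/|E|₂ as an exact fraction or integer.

25/16

|E| ∝ Z^2 · n^-2
|E|₁/|E|₂ = (3/2)^2 · (6/5)^-2 = 25/16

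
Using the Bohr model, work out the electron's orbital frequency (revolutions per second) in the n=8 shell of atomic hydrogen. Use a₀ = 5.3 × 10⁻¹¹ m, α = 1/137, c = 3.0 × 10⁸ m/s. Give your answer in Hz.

r = n²a₀/Z = 3.4 × 10⁻⁹ m, v = Zαc/n = 2.7 × 10⁵ m/s
f = v/(2πr) = 1.3 × 10¹³ Hz

1.3 × 10¹³ Hz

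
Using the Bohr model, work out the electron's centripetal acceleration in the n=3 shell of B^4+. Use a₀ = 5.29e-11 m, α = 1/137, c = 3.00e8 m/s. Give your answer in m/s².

1.40e23 m/s²

r = n²a₀/Z = 9.52e-11 m, v = Zαc/n = 3.65e6 m/s
a = v²/r = (3.65e6)² / 9.52e-11 = 1.40e23 m/s²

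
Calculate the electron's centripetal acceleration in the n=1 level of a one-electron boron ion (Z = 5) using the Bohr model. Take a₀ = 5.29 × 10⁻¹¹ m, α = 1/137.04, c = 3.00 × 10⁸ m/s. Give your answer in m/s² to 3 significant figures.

1.13 × 10²⁵ m/s²

r = n²a₀/Z = 1.06 × 10⁻¹¹ m, v = Zαc/n = 1.09 × 10⁷ m/s
a = v²/r = (1.09 × 10⁷)² / 1.06 × 10⁻¹¹ = 1.13 × 10²⁵ m/s²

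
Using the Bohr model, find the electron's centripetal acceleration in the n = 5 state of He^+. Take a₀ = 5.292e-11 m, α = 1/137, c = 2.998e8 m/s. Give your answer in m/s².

r = n²a₀/Z = 6.615e-10 m, v = Zαc/n = 8.753e5 m/s
a = v²/r = (8.753e5)² / 6.615e-10 = 1.158e21 m/s²

1.158e21 m/s²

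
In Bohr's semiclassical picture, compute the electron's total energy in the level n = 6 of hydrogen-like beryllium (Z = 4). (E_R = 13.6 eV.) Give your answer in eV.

-6.04 eV

E_n = −E_R·Z²/n² = −13.6 × 4²/6² = -6.04 eV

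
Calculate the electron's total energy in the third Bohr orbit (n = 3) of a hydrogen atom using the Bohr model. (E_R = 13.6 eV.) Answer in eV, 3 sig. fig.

-1.51 eV

E_n = −E_R·Z²/n² = −13.6 × 1²/3² = -1.51 eV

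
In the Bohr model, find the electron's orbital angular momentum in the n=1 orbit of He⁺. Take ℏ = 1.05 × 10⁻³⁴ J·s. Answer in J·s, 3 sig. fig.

1.05 × 10⁻³⁴ J·s

L_n = nℏ = 1 × 1.05 × 10⁻³⁴ = 1.05 × 10⁻³⁴ J·s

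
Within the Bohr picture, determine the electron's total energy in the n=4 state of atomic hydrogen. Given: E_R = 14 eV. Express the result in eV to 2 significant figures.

E_n = −E_R·Z²/n² = −14 × 1²/4² = -0.88 eV

-0.88 eV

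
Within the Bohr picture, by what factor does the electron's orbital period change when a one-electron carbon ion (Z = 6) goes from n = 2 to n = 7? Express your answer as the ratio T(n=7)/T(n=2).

T ∝ Z^-2 · n^3; with Z fixed, T ∝ n^3.
T(n=7)/T(n=2) = (7/2)^3 = 343/8

343/8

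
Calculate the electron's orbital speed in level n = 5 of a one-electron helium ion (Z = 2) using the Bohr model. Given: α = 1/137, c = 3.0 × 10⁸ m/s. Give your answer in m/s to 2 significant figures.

v_n = Zαc/n = 2 × 0.0073 × 3.0 × 10⁸ / 5
    = 8.8 × 10⁵ m/s

8.8 × 10⁵ m/s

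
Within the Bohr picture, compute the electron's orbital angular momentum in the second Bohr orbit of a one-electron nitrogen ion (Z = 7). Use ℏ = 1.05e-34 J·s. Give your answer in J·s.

2.10e-34 J·s

L_n = nℏ = 2 × 1.05e-34 = 2.10e-34 J·s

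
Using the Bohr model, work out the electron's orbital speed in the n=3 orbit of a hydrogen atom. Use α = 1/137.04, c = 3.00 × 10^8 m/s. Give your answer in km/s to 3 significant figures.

730 km/s

v_n = Zαc/n = 1 × 0.00730 × 3.00 × 10^8 / 3
    = 730 km/s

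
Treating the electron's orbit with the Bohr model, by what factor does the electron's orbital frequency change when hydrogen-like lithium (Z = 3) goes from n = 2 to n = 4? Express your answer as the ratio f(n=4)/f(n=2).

1/8

f ∝ Z^2 · n^-3; with Z fixed, f ∝ n^-3.
f(n=4)/f(n=2) = (4/2)^-3 = 1/8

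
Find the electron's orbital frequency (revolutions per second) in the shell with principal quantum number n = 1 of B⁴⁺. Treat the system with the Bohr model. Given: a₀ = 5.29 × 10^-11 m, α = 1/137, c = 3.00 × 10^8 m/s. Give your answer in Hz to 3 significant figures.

1.65 × 10^17 Hz

r = n²a₀/Z = 1.06 × 10^-11 m, v = Zαc/n = 1.09 × 10^7 m/s
f = v/(2πr) = 1.65 × 10^17 Hz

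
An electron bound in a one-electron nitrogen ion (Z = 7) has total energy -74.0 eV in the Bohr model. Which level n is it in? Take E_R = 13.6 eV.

3

E_n = −E_R Z²/n² ⇒ n² = E_R Z²/(−E_n) = 13.6 × 7² / 74.0 ≈ 9.01
n = 3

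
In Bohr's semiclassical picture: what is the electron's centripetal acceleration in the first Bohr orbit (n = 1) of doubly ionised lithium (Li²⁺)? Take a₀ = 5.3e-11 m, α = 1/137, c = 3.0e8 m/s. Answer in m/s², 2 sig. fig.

2.4e24 m/s²

r = n²a₀/Z = 1.8e-11 m, v = Zαc/n = 6.6e6 m/s
a = v²/r = (6.6e6)² / 1.8e-11 = 2.4e24 m/s²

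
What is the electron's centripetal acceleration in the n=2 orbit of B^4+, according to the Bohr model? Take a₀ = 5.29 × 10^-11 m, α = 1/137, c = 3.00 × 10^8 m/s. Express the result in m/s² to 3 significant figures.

7.08 × 10^23 m/s²

r = n²a₀/Z = 4.23 × 10^-11 m, v = Zαc/n = 5.47 × 10^6 m/s
a = v²/r = (5.47 × 10^6)² / 4.23 × 10^-11 = 7.08 × 10^23 m/s²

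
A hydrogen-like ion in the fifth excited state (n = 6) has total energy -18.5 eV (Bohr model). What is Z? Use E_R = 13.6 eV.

E_n = −E_R Z²/n² ⇒ Z² = −E_n n²/E_R = 18.5 × 6² / 13.6 ≈ 48.97
Z = 7

7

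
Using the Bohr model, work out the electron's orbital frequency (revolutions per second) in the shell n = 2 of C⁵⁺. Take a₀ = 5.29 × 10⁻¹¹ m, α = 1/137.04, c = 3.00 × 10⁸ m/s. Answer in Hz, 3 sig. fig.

r = n²a₀/Z = 3.53 × 10⁻¹¹ m, v = Zαc/n = 6.57 × 10⁶ m/s
f = v/(2πr) = 2.96 × 10¹⁶ Hz

2.96 × 10¹⁶ Hz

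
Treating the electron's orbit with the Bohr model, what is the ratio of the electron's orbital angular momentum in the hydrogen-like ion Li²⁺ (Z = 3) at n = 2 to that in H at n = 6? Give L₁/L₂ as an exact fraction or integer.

L = nℏ is independent of Z.
L₁/L₂ = n₁/n₂ = 2/6 = 1/3

1/3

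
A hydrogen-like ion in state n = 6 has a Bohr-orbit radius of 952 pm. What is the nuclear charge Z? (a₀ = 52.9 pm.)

r_n = n²a₀/Z ⇒ Z = n²a₀/r = 6² × 52.9 / 952 ≈ 2.00
Z = 2

2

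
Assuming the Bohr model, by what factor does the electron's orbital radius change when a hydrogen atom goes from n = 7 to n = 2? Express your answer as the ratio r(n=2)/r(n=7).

r ∝ Z^-1 · n^2; with Z fixed, r ∝ n^2.
r(n=2)/r(n=7) = (2/7)^2 = 4/49

4/49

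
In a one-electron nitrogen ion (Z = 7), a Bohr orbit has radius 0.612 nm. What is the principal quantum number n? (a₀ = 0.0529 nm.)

9

r_n = n²a₀/Z ⇒ n² = rZ/a₀ = 0.612 × 7 / 0.0529 ≈ 80.98
n = 9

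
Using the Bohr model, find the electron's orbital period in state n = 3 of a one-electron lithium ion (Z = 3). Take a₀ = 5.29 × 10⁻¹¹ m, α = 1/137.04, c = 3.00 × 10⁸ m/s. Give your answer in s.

r = n²a₀/Z = 3²·5.29 × 10⁻¹¹/3 = 1.59 × 10⁻¹⁰ m
v = Zαc/n = 3·0.00730·3.00 × 10⁸/3 = 2.19 × 10⁶ m/s
T = 2πr/v = 4.55 × 10⁻¹⁶ s

4.55 × 10⁻¹⁶ s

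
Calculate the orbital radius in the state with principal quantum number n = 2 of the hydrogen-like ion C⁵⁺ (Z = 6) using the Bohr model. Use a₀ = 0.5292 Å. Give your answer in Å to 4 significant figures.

0.3528 Å

r_n = n²a₀/Z = 2² × 0.5292 / 6
    = 4 × 0.5292 / 6 = 0.3528 Å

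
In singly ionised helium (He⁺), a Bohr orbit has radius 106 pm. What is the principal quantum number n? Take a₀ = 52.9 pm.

r_n = n²a₀/Z ⇒ n² = rZ/a₀ = 106 × 2 / 52.9 ≈ 4.01
n = 2

2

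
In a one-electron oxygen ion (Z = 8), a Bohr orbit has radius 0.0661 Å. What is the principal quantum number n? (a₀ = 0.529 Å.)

1

r_n = n²a₀/Z ⇒ n² = rZ/a₀ = 0.0661 × 8 / 0.529 ≈ 1.00
n = 1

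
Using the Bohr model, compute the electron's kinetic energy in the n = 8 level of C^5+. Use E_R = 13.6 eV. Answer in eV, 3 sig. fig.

7.65 eV

For a Coulomb orbit the virial theorem gives K = −E_n.
E_n = −E_R·Z²/n², so K = E_R·Z²/n² = 13.6 × 6²/8² = 7.65 eV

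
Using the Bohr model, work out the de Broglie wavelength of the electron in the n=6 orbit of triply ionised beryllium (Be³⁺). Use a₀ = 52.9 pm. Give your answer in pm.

The Bohr quantisation condition is nλ = 2πr_n.
r_n = n²a₀/Z = 476 pm
λ = 2πr_n/n = 2π·476/6 = 499 pm

499 pm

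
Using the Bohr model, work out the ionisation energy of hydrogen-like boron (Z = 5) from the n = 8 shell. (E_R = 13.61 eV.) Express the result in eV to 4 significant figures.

5.316 eV

E_n = −E_R·Z²/n² = −13.61 × 5²/8² eV = -5.316 eV
Ionisation energy = −E_n = 5.316 eV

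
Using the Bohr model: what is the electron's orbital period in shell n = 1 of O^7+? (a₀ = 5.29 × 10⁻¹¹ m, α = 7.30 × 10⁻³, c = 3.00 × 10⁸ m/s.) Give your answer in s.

r = n²a₀/Z = 1²·5.29 × 10⁻¹¹/8 = 6.61 × 10⁻¹² m
v = Zαc/n = 8·0.00730·3.00 × 10⁸/1 = 1.75 × 10⁷ m/s
T = 2πr/v = 2.37 × 10⁻¹⁸ s

2.37 × 10⁻¹⁸ s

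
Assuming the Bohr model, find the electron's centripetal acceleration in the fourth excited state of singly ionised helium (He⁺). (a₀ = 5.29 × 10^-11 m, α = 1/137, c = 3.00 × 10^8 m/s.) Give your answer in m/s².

1.16 × 10^21 m/s²

r = n²a₀/Z = 6.61 × 10^-10 m, v = Zαc/n = 8.76 × 10^5 m/s
a = v²/r = (8.76 × 10^5)² / 6.61 × 10^-10 = 1.16 × 10^21 m/s²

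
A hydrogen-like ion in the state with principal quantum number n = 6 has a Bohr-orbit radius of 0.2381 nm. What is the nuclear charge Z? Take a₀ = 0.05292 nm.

r_n = n²a₀/Z ⇒ Z = n²a₀/r = 6² × 0.05292 / 0.2381 ≈ 8.00
Z = 8

8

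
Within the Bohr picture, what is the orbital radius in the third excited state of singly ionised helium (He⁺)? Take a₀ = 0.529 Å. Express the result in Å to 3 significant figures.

4.23 Å

r_n = n²a₀/Z = 4² × 0.529 / 2
    = 16 × 0.529 / 2 = 4.23 Å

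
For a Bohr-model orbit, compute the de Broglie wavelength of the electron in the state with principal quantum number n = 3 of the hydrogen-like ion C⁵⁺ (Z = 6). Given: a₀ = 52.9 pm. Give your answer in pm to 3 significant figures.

166 pm

The Bohr quantisation condition is nλ = 2πr_n.
r_n = n²a₀/Z = 79.3 pm
λ = 2πr_n/n = 2π·79.3/3 = 166 pm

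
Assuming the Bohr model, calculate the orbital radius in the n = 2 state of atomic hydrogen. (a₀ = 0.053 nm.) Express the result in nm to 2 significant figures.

r_n = n²a₀/Z = 2² × 0.053 / 1
    = 4 × 0.053 / 1 = 0.21 nm

0.21 nm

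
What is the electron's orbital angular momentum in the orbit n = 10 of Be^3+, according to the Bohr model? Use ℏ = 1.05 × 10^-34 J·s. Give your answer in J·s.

L_n = nℏ = 10 × 1.05 × 10^-34 = 1.05 × 10^-33 J·s

1.05 × 10^-33 J·s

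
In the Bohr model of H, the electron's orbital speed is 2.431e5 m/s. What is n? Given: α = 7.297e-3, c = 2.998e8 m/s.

9

v_n = Zαc/n ⇒ n = Zαc/v = 1 × 0.007297 × 2.998e8 / 2.431e5 ≈ 9.00
n = 9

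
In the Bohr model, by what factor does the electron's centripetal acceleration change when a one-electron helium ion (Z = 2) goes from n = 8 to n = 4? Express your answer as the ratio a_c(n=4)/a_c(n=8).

a_c ∝ Z^3 · n^-4; with Z fixed, a_c ∝ n^-4.
a_c(n=4)/a_c(n=8) = (4/8)^-4 = 16

16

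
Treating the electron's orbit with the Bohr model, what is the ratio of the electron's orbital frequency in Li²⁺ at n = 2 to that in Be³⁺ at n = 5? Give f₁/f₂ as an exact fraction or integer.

1125/128

f ∝ Z^2 · n^-3
f₁/f₂ = (3/4)^2 · (2/5)^-3 = 1125/128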